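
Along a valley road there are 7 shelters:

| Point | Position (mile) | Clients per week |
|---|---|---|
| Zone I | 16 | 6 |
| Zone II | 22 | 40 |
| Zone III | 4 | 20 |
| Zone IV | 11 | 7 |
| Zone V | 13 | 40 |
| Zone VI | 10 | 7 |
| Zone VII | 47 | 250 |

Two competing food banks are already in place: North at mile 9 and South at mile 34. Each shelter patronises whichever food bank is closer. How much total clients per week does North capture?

The indifferent point is the midpoint (9+34)/2 = 21.5; shelters left of it (closer to North at 9) go to North, those right go to South.
  Zone III at 4 (w=20) → North
  Zone VI at 10 (w=7) → North
  Zone IV at 11 (w=7) → North
  Zone V at 13 (w=40) → North
  Zone I at 16 (w=6) → North
  Zone II at 22 (w=40) → South
  Zone VII at 47 (w=250) → South
North captures 80; South captures 290.

80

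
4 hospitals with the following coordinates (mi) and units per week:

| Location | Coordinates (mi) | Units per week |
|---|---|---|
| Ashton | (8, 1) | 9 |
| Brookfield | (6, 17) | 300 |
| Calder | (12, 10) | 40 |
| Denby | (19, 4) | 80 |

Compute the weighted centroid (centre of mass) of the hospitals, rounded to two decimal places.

(9.03, 13.59)

The minimiser of Σwᵢ‖p−pᵢ‖² is the weighted centroid p* = (Σwᵢpᵢ)/(Σwᵢ).
Σwᵢ = 429.
Σwᵢxᵢ = 9·8 + 300·6 + 40·12 + 80·19 = 3872.
Σwᵢyᵢ = 9·1 + 300·17 + 40·10 + 80·4 = 5829.
x* = 3872/429 = 9.03, y* = 5829/429 = 13.59.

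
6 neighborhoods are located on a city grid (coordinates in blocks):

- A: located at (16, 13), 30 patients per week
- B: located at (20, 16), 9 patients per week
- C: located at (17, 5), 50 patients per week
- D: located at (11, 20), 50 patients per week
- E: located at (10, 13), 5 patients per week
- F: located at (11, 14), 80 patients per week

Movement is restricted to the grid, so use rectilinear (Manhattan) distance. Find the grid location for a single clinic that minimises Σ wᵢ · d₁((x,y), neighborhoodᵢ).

Manhattan distance separates: Σwᵢ(|x−xᵢ|+|y−yᵢ|) = Σwᵢ|x−xᵢ| + Σwᵢ|y−yᵢ|, so x and y are optimised independently as 1-D weighted medians.
Total weight W = 224; half = 112.
x-coordinate, sorted with cumulative weight:
  x=10 (E, w=5) cum 5
  x=11 (D, w=50) cum 55
  x=11 (F, w=80) cum 135  ← median
  x=16 (A, w=30) cum 165
  x=17 (C, w=50) cum 215
  x=20 (B, w=9) cum 224
⇒ x* = 11
y-coordinate, sorted with cumulative weight:
  y=5 (C, w=50) cum 50
  y=13 (A, w=30) cum 80
  y=13 (E, w=5) cum 85
  y=14 (F, w=80) cum 165  ← median
  y=16 (B, w=9) cum 174
  y=20 (D, w=50) cum 224
⇒ y* = 14

(11, 14)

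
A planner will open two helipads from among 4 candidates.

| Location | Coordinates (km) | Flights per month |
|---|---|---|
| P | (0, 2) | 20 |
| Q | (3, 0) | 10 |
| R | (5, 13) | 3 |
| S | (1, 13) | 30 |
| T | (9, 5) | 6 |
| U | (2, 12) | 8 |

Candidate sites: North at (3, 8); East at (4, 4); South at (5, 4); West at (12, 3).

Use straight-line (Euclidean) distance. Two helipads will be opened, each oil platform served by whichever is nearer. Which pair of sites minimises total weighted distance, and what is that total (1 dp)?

Evaluate every pair (each demand assigned to the nearer of the two):
  {North, East}: total = 372.0
  {North, South}: total = 387.9
  {North, West}: total = 446.5
  {East, West}: total = 530.0
  {East, South}: total = 533.0
  {South, West}: total = 564.9
Best pair: {North, East} with total 372.0.

{North, East}, total 372.0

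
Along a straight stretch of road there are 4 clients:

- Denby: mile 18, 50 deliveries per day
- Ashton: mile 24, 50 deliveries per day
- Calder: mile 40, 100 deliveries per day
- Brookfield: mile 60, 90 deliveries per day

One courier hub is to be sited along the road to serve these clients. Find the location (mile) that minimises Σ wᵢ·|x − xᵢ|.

For a sum of weighted absolute distances on a line, the optimum is the weighted median (not the mean). Total weight W = 290; half-weight = 145.
Sort by position and accumulate weight:
  mile 18 (Denby, w=50) → cum 50
  mile 24 (Ashton, w=50) → cum 100
  mile 40 (Calder, w=100) → cum 200  ≥ 145 → median here
  mile 60 (Brookfield, w=90) → cum 290
Optimal location: mile 40.

x = 40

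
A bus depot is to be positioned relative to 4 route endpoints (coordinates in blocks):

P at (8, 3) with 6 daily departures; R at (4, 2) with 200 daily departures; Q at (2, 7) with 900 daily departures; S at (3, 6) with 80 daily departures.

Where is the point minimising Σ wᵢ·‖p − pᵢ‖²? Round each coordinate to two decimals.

(2.44, 6.07)

The minimiser of Σwᵢ‖p−pᵢ‖² is the weighted centroid p* = (Σwᵢpᵢ)/(Σwᵢ).
Σwᵢ = 1186.
Σwᵢxᵢ = 6·8 + 200·4 + 900·2 + 80·3 = 2888.
Σwᵢyᵢ = 6·3 + 200·2 + 900·7 + 80·6 = 7198.
x* = 2888/1186 = 2.44, y* = 7198/1186 = 6.07.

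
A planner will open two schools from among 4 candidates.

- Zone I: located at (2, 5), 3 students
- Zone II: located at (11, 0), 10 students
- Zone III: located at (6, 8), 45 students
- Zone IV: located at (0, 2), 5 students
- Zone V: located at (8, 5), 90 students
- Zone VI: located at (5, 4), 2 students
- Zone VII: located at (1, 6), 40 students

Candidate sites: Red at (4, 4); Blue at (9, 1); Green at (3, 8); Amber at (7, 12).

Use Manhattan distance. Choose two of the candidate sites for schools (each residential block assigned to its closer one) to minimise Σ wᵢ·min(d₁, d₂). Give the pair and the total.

{Blue, Green}, total 844

Evaluate every pair (each demand assigned to the nearer of the two):
  {Blue, Green}: total = 844
  {Red, Green}: total = 896
  {Red, Blue}: total = 991
  {Red, Amber}: total = 1026
  {Green, Amber}: total = 1244
  {Blue, Amber}: total = 1282
Best pair: {Blue, Green} with total 844.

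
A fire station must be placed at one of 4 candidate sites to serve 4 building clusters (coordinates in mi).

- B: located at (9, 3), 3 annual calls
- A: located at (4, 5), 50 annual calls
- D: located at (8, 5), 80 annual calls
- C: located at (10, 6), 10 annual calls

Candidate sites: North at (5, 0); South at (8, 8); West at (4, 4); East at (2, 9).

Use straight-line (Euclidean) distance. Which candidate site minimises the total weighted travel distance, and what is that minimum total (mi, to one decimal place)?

West, total 458.4 mi

Total weighted distance at each candidate:
  North (5, 0): total = 814.5
  South (8, 8): total = 533.6
  West (4, 4): total = 458.4
  East (2, 9): total = 913.6
Minimum is at West with total 458.4 mi.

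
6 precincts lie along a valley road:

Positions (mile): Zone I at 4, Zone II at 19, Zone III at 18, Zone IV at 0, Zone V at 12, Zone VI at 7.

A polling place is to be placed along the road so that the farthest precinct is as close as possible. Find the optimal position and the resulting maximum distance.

location 9.5, max distance 9.5

The 1-center on a line is the midpoint of the two extreme points: leftmost at 0, rightmost at 19.
Optimal location = (0 + 19)/2 = 9.5; maximum distance = (19 − 0)/2 = 9.5.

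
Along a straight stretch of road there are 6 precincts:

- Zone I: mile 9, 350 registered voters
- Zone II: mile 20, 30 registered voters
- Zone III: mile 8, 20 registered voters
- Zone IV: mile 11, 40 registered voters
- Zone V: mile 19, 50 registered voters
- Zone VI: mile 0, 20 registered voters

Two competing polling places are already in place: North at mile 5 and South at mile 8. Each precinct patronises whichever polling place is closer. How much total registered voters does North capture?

The indifferent point is the midpoint (5+8)/2 = 6.5; precincts left of it (closer to North at 5) go to North, those right go to South.
  Zone VI at 0 (w=20) → North
  Zone III at 8 (w=20) → South
  Zone I at 9 (w=350) → South
  Zone IV at 11 (w=40) → South
  Zone V at 19 (w=50) → South
  Zone II at 20 (w=30) → South
North captures 20; South captures 490.

20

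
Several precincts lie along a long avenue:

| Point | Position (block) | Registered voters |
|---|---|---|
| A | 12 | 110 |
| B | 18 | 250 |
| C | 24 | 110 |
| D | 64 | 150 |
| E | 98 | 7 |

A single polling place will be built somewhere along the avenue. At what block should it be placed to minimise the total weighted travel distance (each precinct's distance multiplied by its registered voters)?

x = 18

For a sum of weighted absolute distances on a line, the optimum is the weighted median (not the mean). Total weight W = 627; half-weight = 313.5.
Sort by position and accumulate weight:
  block 12 (A, w=110) → cum 110
  block 18 (B, w=250) → cum 360  ≥ 313.5 → median here
  block 24 (C, w=110) → cum 470
  block 64 (D, w=150) → cum 620
  block 98 (E, w=7) → cum 627
Optimal location: block 18.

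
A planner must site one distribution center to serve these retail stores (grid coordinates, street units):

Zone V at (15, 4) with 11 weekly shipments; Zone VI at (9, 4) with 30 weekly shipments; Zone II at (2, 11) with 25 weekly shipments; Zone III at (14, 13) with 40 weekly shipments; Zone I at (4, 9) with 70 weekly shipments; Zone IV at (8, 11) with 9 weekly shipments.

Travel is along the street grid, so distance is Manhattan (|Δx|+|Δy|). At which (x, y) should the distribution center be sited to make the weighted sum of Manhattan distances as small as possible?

(4, 9)

Manhattan distance separates: Σwᵢ(|x−xᵢ|+|y−yᵢ|) = Σwᵢ|x−xᵢ| + Σwᵢ|y−yᵢ|, so x and y are optimised independently as 1-D weighted medians.
Total weight W = 185; half = 92.5.
x-coordinate, sorted with cumulative weight:
  x=2 (Zone II, w=25) cum 25
  x=4 (Zone I, w=70) cum 95  ← median
  x=8 (Zone IV, w=9) cum 104
  x=9 (Zone VI, w=30) cum 134
  x=14 (Zone III, w=40) cum 174
  x=15 (Zone V, w=11) cum 185
⇒ x* = 4
y-coordinate, sorted with cumulative weight:
  y=4 (Zone V, w=11) cum 11
  y=4 (Zone VI, w=30) cum 41
  y=9 (Zone I, w=70) cum 111  ← median
  y=11 (Zone II, w=25) cum 136
  y=11 (Zone IV, w=9) cum 145
  y=13 (Zone III, w=40) cum 185
⇒ y* = 9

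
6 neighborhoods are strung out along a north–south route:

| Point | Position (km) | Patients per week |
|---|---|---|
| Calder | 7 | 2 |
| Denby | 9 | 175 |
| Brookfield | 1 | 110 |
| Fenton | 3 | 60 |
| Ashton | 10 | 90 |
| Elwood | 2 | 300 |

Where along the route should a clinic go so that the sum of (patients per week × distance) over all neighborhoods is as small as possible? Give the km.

For a sum of weighted absolute distances on a line, the optimum is the weighted median (not the mean). Total weight W = 737; half-weight = 368.5.
Sort by position and accumulate weight:
  km 1 (Brookfield, w=110) → cum 110
  km 2 (Elwood, w=300) → cum 410  ≥ 368.5 → median here
  km 3 (Fenton, w=60) → cum 470
  km 7 (Calder, w=2) → cum 472
  km 9 (Denby, w=175) → cum 647
  km 10 (Ashton, w=90) → cum 737
Optimal location: km 2.

x = 2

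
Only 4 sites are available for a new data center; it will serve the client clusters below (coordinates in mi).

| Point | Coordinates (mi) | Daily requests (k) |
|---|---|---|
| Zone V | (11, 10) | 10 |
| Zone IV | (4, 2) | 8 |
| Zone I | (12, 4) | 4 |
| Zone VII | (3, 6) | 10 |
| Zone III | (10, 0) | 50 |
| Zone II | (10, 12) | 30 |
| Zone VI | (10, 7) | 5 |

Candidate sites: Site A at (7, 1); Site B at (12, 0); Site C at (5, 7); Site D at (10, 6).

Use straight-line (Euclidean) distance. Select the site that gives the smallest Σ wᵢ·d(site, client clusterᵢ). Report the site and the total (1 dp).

Site D, total 665.2 mi

Total weighted distance at each candidate:
  Site A (7, 1): total = 744.8
  Site B (12, 0): total = 792.0
  Site C (5, 7): total = 827.9
  Site D (10, 6): total = 665.2
Minimum is at Site D with total 665.2 mi.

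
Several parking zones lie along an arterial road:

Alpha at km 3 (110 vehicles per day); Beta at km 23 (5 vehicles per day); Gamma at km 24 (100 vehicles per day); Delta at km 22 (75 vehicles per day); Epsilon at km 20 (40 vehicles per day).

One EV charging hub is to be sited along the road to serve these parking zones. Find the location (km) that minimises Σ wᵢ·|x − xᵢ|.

For a sum of weighted absolute distances on a line, the optimum is the weighted median (not the mean). Total weight W = 330; half-weight = 165.
Sort by position and accumulate weight:
  km 3 (Alpha, w=110) → cum 110
  km 20 (Epsilon, w=40) → cum 150
  km 22 (Delta, w=75) → cum 225  ≥ 165 → median here
  km 23 (Beta, w=5) → cum 230
  km 24 (Gamma, w=100) → cum 330
Optimal location: km 22.

x = 22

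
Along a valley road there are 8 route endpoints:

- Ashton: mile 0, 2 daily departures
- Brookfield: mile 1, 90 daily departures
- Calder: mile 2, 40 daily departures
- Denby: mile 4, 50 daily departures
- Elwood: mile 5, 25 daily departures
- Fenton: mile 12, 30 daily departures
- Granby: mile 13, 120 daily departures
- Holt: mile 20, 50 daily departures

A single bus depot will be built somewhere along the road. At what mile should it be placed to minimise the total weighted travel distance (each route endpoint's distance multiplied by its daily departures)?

For a sum of weighted absolute distances on a line, the optimum is the weighted median (not the mean). Total weight W = 407; half-weight = 203.5.
Sort by position and accumulate weight:
  mile 0 (Ashton, w=2) → cum 2
  mile 1 (Brookfield, w=90) → cum 92
  mile 2 (Calder, w=40) → cum 132
  mile 4 (Denby, w=50) → cum 182
  mile 5 (Elwood, w=25) → cum 207  ≥ 203.5 → median here
  mile 12 (Fenton, w=30) → cum 237
  mile 13 (Granby, w=120) → cum 357
  mile 20 (Holt, w=50) → cum 407
Optimal location: mile 5.

x = 5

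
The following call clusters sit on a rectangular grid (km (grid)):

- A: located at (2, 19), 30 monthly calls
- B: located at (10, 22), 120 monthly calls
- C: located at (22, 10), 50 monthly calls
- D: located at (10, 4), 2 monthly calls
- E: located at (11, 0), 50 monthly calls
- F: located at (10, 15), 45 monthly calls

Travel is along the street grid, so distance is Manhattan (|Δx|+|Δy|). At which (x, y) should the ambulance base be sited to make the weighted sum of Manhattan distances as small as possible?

(10, 19)

Manhattan distance separates: Σwᵢ(|x−xᵢ|+|y−yᵢ|) = Σwᵢ|x−xᵢ| + Σwᵢ|y−yᵢ|, so x and y are optimised independently as 1-D weighted medians.
Total weight W = 297; half = 148.5.
x-coordinate, sorted with cumulative weight:
  x=2 (A, w=30) cum 30
  x=10 (B, w=120) cum 150  ← median
  x=10 (D, w=2) cum 152
  x=10 (F, w=45) cum 197
  x=11 (E, w=50) cum 247
  x=22 (C, w=50) cum 297
⇒ x* = 10
y-coordinate, sorted with cumulative weight:
  y=0 (E, w=50) cum 50
  y=4 (D, w=2) cum 52
  y=10 (C, w=50) cum 102
  y=15 (F, w=45) cum 147
  y=19 (A, w=30) cum 177  ← median
  y=22 (B, w=120) cum 297
⇒ y* = 19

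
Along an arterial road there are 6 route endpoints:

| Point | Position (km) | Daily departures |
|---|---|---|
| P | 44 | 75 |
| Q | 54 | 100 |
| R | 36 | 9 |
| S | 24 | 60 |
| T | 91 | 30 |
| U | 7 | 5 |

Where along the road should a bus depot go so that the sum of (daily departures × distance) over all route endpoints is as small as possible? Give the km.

x = 44

For a sum of weighted absolute distances on a line, the optimum is the weighted median (not the mean). Total weight W = 279; half-weight = 139.5.
Sort by position and accumulate weight:
  km 7 (U, w=5) → cum 5
  km 24 (S, w=60) → cum 65
  km 36 (R, w=9) → cum 74
  km 44 (P, w=75) → cum 149  ≥ 139.5 → median here
  km 54 (Q, w=100) → cum 249
  km 91 (T, w=30) → cum 279
Optimal location: km 44.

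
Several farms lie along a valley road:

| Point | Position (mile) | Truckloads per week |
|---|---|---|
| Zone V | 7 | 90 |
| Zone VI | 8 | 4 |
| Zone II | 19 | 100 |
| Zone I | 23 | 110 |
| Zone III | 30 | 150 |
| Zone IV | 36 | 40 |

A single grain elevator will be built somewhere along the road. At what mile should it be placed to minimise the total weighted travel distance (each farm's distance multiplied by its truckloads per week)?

For a sum of weighted absolute distances on a line, the optimum is the weighted median (not the mean). Total weight W = 494; half-weight = 247.
Sort by position and accumulate weight:
  mile 7 (Zone V, w=90) → cum 90
  mile 8 (Zone VI, w=4) → cum 94
  mile 19 (Zone II, w=100) → cum 194
  mile 23 (Zone I, w=110) → cum 304  ≥ 247 → median here
  mile 30 (Zone III, w=150) → cum 454
  mile 36 (Zone IV, w=40) → cum 494
Optimal location: mile 23.

x = 23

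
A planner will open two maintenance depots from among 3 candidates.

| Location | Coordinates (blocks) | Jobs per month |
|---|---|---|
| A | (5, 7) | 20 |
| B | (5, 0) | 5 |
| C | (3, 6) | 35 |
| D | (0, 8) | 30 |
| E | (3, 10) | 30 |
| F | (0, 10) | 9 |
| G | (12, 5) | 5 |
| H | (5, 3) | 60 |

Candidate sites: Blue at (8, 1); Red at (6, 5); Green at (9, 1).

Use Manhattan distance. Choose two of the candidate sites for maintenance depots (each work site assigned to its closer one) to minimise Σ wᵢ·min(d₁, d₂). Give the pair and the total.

{Blue, Red}, total 1039

Evaluate every pair (each demand assigned to the nearer of the two):
  {Blue, Red}: total = 1039
  {Red, Green}: total = 1044
  {Blue, Green}: total = 1908
Best pair: {Blue, Red} with total 1039.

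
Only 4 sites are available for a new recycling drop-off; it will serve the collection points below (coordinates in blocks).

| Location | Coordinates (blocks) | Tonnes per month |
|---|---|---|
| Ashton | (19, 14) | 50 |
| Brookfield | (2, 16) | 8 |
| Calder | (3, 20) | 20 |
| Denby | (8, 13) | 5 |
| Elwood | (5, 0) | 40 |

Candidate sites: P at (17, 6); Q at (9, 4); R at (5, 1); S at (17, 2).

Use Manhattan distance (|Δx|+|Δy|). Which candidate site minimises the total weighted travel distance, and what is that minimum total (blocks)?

Q, total 1962 blocks

Total weighted distance at each candidate:
  P (17, 6): total = 2060
  Q (9, 4): total = 1962
  R (5, 1): total = 2029
  S (17, 2): total = 2232
Minimum is at Q with total 1962 blocks.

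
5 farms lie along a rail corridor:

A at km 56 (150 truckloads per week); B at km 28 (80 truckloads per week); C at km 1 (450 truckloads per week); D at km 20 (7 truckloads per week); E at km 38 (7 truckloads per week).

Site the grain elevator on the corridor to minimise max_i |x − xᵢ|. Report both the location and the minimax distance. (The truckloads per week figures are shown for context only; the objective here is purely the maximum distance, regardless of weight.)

location 28.5, max distance 27.5

The 1-center on a line is the midpoint of the two extreme points: leftmost at 1, rightmost at 56.
Optimal location = (1 + 56)/2 = 28.5; maximum distance = (56 − 1)/2 = 27.5.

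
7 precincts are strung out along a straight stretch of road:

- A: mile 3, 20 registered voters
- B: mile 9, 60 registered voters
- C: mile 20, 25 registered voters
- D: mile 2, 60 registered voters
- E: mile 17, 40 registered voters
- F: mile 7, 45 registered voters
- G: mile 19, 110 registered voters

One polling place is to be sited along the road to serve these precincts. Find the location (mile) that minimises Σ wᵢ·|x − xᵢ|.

For a sum of weighted absolute distances on a line, the optimum is the weighted median (not the mean). Total weight W = 360; half-weight = 180.
Sort by position and accumulate weight:
  mile 2 (D, w=60) → cum 60
  mile 3 (A, w=20) → cum 80
  mile 7 (F, w=45) → cum 125
  mile 9 (B, w=60) → cum 185  ≥ 180 → median here
  mile 17 (E, w=40) → cum 225
  mile 19 (G, w=110) → cum 335
  mile 20 (C, w=25) → cum 360
Optimal location: mile 9.

x = 9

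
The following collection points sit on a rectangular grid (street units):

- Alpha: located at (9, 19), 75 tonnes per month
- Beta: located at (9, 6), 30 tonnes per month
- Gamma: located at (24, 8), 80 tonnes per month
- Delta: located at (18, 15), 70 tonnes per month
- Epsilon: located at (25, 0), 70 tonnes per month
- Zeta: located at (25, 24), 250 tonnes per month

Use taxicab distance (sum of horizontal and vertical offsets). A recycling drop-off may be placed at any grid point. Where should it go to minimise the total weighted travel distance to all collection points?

Manhattan distance separates: Σwᵢ(|x−xᵢ|+|y−yᵢ|) = Σwᵢ|x−xᵢ| + Σwᵢ|y−yᵢ|, so x and y are optimised independently as 1-D weighted medians.
Total weight W = 575; half = 287.5.
x-coordinate, sorted with cumulative weight:
  x=9 (Alpha, w=75) cum 75
  x=9 (Beta, w=30) cum 105
  x=18 (Delta, w=70) cum 175
  x=24 (Gamma, w=80) cum 255
  x=25 (Epsilon, w=70) cum 325  ← median
  x=25 (Zeta, w=250) cum 575
⇒ x* = 25
y-coordinate, sorted with cumulative weight:
  y=0 (Epsilon, w=70) cum 70
  y=6 (Beta, w=30) cum 100
  y=8 (Gamma, w=80) cum 180
  y=15 (Delta, w=70) cum 250
  y=19 (Alpha, w=75) cum 325  ← median
  y=24 (Zeta, w=250) cum 575
⇒ y* = 19

(25, 19)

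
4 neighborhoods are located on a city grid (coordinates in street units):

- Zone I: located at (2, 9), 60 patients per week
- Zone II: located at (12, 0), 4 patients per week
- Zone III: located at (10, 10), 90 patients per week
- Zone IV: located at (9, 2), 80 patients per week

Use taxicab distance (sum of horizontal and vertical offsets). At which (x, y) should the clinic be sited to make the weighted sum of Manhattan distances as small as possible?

(9, 9)

Manhattan distance separates: Σwᵢ(|x−xᵢ|+|y−yᵢ|) = Σwᵢ|x−xᵢ| + Σwᵢ|y−yᵢ|, so x and y are optimised independently as 1-D weighted medians.
Total weight W = 234; half = 117.
x-coordinate, sorted with cumulative weight:
  x=2 (Zone I, w=60) cum 60
  x=9 (Zone IV, w=80) cum 140  ← median
  x=10 (Zone III, w=90) cum 230
  x=12 (Zone II, w=4) cum 234
⇒ x* = 9
y-coordinate, sorted with cumulative weight:
  y=0 (Zone II, w=4) cum 4
  y=2 (Zone IV, w=80) cum 84
  y=9 (Zone I, w=60) cum 144  ← median
  y=10 (Zone III, w=90) cum 234
⇒ y* = 9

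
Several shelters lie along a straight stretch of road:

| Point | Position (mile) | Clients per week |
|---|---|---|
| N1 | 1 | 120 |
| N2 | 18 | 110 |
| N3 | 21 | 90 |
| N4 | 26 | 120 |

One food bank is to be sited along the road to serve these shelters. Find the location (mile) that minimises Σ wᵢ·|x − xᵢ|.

x = 18

For a sum of weighted absolute distances on a line, the optimum is the weighted median (not the mean). Total weight W = 440; half-weight = 220.
Sort by position and accumulate weight:
  mile 1 (N1, w=120) → cum 120
  mile 18 (N2, w=110) → cum 230  ≥ 220 → median here
  mile 21 (N3, w=90) → cum 320
  mile 26 (N4, w=120) → cum 440
Optimal location: mile 18.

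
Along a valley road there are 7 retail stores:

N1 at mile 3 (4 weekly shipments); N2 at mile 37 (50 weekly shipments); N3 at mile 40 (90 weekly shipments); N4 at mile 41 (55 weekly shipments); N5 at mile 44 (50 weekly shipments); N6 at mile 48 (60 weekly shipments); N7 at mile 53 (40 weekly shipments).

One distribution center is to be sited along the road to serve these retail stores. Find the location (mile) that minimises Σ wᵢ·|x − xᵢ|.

x = 41

For a sum of weighted absolute distances on a line, the optimum is the weighted median (not the mean). Total weight W = 349; half-weight = 174.5.
Sort by position and accumulate weight:
  mile 3 (N1, w=4) → cum 4
  mile 37 (N2, w=50) → cum 54
  mile 40 (N3, w=90) → cum 144
  mile 41 (N4, w=55) → cum 199  ≥ 174.5 → median here
  mile 44 (N5, w=50) → cum 249
  mile 48 (N6, w=60) → cum 309
  mile 53 (N7, w=40) → cum 349
Optimal location: mile 41.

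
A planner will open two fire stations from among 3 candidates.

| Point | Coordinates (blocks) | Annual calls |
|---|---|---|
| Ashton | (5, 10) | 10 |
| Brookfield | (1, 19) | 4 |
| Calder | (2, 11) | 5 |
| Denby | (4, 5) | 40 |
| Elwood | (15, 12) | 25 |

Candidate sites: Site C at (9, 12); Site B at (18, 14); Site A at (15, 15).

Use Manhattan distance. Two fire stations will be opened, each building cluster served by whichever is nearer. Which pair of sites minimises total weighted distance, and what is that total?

Evaluate every pair (each demand assigned to the nearer of the two):
  {Site C, Site A}: total = 715
  {Site C, Site B}: total = 765
  {Site B, Site A}: total = 1222
Best pair: {Site C, Site A} with total 715.

{Site C, Site A}, total 715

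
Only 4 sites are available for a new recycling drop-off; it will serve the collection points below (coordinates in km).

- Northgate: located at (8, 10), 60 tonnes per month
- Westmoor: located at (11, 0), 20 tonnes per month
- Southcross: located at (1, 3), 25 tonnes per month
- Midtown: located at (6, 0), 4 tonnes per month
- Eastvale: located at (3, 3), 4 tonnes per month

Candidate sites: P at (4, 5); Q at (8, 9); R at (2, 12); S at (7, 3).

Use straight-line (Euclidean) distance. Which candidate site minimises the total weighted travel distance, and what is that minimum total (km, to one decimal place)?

Total weighted distance at each candidate:
  P (4, 5): total = 676.9
  Q (8, 9): total = 548.3
  R (2, 12): total = 992.7
  S (7, 3): total = 702.9
Minimum is at Q with total 548.3 km.

Q, total 548.3 km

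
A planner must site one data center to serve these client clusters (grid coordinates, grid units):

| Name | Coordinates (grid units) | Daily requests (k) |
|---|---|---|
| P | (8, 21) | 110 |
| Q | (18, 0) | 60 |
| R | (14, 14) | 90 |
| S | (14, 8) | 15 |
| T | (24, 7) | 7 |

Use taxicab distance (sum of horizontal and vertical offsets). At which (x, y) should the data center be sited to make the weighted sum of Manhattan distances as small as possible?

(14, 14)

Manhattan distance separates: Σwᵢ(|x−xᵢ|+|y−yᵢ|) = Σwᵢ|x−xᵢ| + Σwᵢ|y−yᵢ|, so x and y are optimised independently as 1-D weighted medians.
Total weight W = 282; half = 141.
x-coordinate, sorted with cumulative weight:
  x=8 (P, w=110) cum 110
  x=14 (R, w=90) cum 200  ← median
  x=14 (S, w=15) cum 215
  x=18 (Q, w=60) cum 275
  x=24 (T, w=7) cum 282
⇒ x* = 14
y-coordinate, sorted with cumulative weight:
  y=0 (Q, w=60) cum 60
  y=7 (T, w=7) cum 67
  y=8 (S, w=15) cum 82
  y=14 (R, w=90) cum 172  ← median
  y=21 (P, w=110) cum 282
⇒ y* = 14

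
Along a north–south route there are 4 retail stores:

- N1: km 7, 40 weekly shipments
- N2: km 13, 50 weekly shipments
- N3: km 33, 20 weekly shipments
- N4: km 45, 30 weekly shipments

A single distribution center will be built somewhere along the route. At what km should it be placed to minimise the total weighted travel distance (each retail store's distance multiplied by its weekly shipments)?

x = 13

For a sum of weighted absolute distances on a line, the optimum is the weighted median (not the mean). Total weight W = 140; half-weight = 70.
Sort by position and accumulate weight:
  km 7 (N1, w=40) → cum 40
  km 13 (N2, w=50) → cum 90  ≥ 70 → median here
  km 33 (N3, w=20) → cum 110
  km 45 (N4, w=30) → cum 140
Optimal location: km 13.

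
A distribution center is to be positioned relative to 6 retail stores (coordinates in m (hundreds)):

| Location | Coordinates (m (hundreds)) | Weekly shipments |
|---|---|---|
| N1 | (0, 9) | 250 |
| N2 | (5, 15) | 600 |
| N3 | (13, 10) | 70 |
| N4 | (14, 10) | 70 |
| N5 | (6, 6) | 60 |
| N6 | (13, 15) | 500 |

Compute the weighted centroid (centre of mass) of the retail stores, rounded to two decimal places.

(7.58, 13.23)

The minimiser of Σwᵢ‖p−pᵢ‖² is the weighted centroid p* = (Σwᵢpᵢ)/(Σwᵢ).
Σwᵢ = 1550.
Σwᵢxᵢ = 250·0 + 600·5 + 70·13 + 70·14 + 60·6 + 500·13 = 11750.
Σwᵢyᵢ = 250·9 + 600·15 + 70·10 + 70·10 + 60·6 + 500·15 = 20510.
x* = 11750/1550 = 7.58, y* = 20510/1550 = 13.23.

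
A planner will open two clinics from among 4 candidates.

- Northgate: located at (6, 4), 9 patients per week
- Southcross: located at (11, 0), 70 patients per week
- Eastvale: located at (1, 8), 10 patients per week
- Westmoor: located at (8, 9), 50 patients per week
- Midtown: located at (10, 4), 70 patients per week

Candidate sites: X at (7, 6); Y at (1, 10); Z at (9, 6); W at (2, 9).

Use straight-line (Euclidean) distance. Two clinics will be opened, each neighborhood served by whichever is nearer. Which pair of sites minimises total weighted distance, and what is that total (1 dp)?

Evaluate every pair (each demand assigned to the nearer of the two):
  {Z, W}: total = 803.9
  {Y, Z}: total = 809.8
  {X, Z}: total = 840.7
  {X, W}: total = 949.5
  {X, Y}: total = 955.4
  {Y, W}: total = 1923.1
Best pair: {Z, W} with total 803.9.

{Z, W}, total 803.9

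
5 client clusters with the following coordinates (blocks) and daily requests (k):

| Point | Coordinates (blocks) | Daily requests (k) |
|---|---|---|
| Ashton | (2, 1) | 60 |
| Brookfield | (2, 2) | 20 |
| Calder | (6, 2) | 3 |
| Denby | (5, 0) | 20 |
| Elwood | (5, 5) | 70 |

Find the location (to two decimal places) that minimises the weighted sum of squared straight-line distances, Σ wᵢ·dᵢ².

The minimiser of Σwᵢ‖p−pᵢ‖² is the weighted centroid p* = (Σwᵢpᵢ)/(Σwᵢ).
Σwᵢ = 173.
Σwᵢxᵢ = 60·2 + 20·2 + 3·6 + 20·5 + 70·5 = 628.
Σwᵢyᵢ = 60·1 + 20·2 + 3·2 + 20·0 + 70·5 = 456.
x* = 628/173 = 3.63, y* = 456/173 = 2.64.

(3.63, 2.64)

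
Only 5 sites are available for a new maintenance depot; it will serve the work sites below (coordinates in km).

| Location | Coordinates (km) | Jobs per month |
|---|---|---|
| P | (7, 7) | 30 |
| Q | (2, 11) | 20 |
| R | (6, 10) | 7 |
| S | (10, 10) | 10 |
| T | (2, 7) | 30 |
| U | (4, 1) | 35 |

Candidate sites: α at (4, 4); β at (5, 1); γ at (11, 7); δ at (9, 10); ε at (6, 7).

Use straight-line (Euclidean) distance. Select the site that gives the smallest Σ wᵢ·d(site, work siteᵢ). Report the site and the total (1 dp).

ε, total 555.5 km

Total weighted distance at each candidate:
  α (4, 4): total = 615.2
  β (5, 1): total = 801.1
  γ (11, 7): total = 982.1
  δ (9, 10): total = 869.4
  ε (6, 7): total = 555.5
Minimum is at ε with total 555.5 km.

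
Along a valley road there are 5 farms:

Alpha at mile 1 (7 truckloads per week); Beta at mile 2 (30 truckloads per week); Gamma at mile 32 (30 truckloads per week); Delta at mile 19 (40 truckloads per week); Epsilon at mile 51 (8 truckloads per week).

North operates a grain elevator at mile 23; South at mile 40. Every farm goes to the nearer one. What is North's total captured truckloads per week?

The indifferent point is the midpoint (23+40)/2 = 31.5; farms left of it (closer to North at 23) go to North, those right go to South.
  Alpha at 1 (w=7) → North
  Beta at 2 (w=30) → North
  Delta at 19 (w=40) → North
  Gamma at 32 (w=30) → South
  Epsilon at 51 (w=8) → South
North captures 77; South captures 38.

77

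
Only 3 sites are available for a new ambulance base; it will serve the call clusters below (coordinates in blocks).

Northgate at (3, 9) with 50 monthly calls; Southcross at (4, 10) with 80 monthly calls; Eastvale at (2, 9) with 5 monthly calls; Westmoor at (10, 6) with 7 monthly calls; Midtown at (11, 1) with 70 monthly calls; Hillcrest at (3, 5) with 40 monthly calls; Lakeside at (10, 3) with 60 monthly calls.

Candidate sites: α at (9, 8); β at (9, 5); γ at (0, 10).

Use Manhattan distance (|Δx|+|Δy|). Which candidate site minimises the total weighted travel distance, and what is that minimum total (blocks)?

β, total 2209 blocks

Total weighted distance at each candidate:
  α (9, 8): total = 2321
  β (9, 5): total = 2209
  γ (0, 10): total = 3373
Minimum is at β with total 2209 blocks.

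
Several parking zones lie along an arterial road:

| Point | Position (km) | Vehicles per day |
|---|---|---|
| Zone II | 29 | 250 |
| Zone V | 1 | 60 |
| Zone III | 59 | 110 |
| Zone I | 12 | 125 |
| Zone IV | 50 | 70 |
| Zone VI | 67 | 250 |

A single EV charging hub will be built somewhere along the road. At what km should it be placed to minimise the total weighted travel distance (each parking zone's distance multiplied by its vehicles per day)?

x = 29

For a sum of weighted absolute distances on a line, the optimum is the weighted median (not the mean). Total weight W = 865; half-weight = 432.5.
Sort by position and accumulate weight:
  km 1 (Zone V, w=60) → cum 60
  km 12 (Zone I, w=125) → cum 185
  km 29 (Zone II, w=250) → cum 435  ≥ 432.5 → median here
  km 50 (Zone IV, w=70) → cum 505
  km 59 (Zone III, w=110) → cum 615
  km 67 (Zone VI, w=250) → cum 865
Optimal location: km 29.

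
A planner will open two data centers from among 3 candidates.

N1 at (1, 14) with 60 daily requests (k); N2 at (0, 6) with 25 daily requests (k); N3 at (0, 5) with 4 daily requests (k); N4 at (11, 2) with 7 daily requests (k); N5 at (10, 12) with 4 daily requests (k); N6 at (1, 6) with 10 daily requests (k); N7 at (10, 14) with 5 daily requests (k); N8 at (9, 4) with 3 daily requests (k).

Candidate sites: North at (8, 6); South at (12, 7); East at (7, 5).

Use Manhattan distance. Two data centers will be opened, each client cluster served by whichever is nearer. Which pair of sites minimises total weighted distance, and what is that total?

Evaluate every pair (each demand assigned to the nearer of the two):
  {South, East}: total = 1322
  {North, South}: total = 1330
  {North, East}: total = 1338
Best pair: {South, East} with total 1322.

{South, East}, total 1322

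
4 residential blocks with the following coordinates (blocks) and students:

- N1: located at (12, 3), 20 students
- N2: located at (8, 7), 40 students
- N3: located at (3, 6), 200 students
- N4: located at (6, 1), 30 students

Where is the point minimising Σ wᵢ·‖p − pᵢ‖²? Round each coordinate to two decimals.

The minimiser of Σwᵢ‖p−pᵢ‖² is the weighted centroid p* = (Σwᵢpᵢ)/(Σwᵢ).
Σwᵢ = 290.
Σwᵢxᵢ = 20·12 + 40·8 + 200·3 + 30·6 = 1340.
Σwᵢyᵢ = 20·3 + 40·7 + 200·6 + 30·1 = 1570.
x* = 1340/290 = 4.62, y* = 1570/290 = 5.41.

(4.62, 5.41)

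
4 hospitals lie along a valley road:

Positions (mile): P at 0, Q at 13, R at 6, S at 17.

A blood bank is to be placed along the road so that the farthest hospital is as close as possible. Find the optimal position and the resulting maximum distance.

The 1-center on a line is the midpoint of the two extreme points: leftmost at 0, rightmost at 17.
Optimal location = (0 + 17)/2 = 8.5; maximum distance = (17 − 0)/2 = 8.5.

location 8.5, max distance 8.5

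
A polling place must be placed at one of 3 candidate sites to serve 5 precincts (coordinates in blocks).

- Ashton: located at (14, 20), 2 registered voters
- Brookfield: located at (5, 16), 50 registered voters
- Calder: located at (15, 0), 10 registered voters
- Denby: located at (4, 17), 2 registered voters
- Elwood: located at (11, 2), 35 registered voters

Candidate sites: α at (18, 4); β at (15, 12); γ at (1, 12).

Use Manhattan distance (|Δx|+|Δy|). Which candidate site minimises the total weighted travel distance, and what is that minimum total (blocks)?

β, total 1360 blocks

Total weighted distance at each candidate:
  α (18, 4): total = 1729
  β (15, 12): total = 1360
  γ (1, 12): total = 1418
Minimum is at β with total 1360 blocks.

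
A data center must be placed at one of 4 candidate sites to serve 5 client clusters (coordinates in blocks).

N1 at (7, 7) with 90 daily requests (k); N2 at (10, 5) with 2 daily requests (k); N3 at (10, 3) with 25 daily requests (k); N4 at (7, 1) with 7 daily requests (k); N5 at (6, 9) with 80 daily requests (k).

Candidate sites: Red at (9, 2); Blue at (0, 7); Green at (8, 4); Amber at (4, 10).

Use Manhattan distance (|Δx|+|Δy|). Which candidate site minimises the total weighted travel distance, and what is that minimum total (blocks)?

Total weighted distance at each candidate:
  Red (9, 2): total = 1509
  Blue (0, 7): total = 1735
  Green (8, 4): total = 1029
  Amber (4, 10): total = 1211
Minimum is at Green with total 1029 blocks.

Green, total 1029 blocks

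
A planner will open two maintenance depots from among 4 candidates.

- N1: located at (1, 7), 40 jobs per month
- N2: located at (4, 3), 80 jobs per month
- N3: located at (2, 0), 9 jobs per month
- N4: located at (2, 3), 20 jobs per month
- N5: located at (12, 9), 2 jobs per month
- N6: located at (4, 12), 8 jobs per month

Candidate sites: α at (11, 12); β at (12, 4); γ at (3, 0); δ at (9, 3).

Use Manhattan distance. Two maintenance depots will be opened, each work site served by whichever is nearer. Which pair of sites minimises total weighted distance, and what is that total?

{α, γ}, total 833

Evaluate every pair (each demand assigned to the nearer of the two):
  {α, γ}: total = 833
  {β, γ}: total = 883
  {γ, δ}: total = 891
  {α, δ}: total = 1174
  {β, δ}: total = 1232
  {α, β}: total = 1690
Best pair: {α, γ} with total 833.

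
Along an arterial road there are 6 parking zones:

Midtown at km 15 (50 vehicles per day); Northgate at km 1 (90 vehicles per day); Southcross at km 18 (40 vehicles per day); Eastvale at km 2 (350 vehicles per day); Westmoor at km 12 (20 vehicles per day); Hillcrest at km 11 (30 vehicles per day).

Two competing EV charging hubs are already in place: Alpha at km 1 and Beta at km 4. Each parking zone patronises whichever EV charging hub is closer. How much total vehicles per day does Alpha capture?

440

The indifferent point is the midpoint (1+4)/2 = 2.5; parking zones left of it (closer to Alpha at 1) go to Alpha, those right go to Beta.
  Northgate at 1 (w=90) → Alpha
  Eastvale at 2 (w=350) → Alpha
  Hillcrest at 11 (w=30) → Beta
  Westmoor at 12 (w=20) → Beta
  Midtown at 15 (w=50) → Beta
  Southcross at 18 (w=40) → Beta
Alpha captures 440; Beta captures 140.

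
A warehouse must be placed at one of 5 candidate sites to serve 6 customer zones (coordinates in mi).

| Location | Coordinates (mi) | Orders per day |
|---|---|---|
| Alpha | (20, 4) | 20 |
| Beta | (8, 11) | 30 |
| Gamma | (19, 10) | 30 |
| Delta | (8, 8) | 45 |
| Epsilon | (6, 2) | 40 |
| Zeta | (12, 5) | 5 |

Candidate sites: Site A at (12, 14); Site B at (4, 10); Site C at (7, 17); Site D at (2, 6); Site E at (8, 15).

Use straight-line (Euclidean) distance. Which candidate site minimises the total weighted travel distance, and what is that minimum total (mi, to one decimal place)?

Total weighted distance at each candidate:
  Site A (12, 14): total = 1554.1
  Site B (4, 10): total = 1493.7
  Site C (7, 17): total = 2040.8
  Site D (2, 6): total = 1681.6
  Site E (8, 15): total = 1703.0
Minimum is at Site B with total 1493.7 mi.

Site B, total 1493.7 mi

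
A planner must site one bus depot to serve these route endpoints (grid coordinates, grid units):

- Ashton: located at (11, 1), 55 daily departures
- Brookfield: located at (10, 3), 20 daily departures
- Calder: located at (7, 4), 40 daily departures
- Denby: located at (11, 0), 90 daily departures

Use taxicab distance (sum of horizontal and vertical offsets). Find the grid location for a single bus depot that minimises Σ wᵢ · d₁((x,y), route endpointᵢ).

(11, 1)

Manhattan distance separates: Σwᵢ(|x−xᵢ|+|y−yᵢ|) = Σwᵢ|x−xᵢ| + Σwᵢ|y−yᵢ|, so x and y are optimised independently as 1-D weighted medians.
Total weight W = 205; half = 102.5.
x-coordinate, sorted with cumulative weight:
  x=7 (Calder, w=40) cum 40
  x=10 (Brookfield, w=20) cum 60
  x=11 (Ashton, w=55) cum 115  ← median
  x=11 (Denby, w=90) cum 205
⇒ x* = 11
y-coordinate, sorted with cumulative weight:
  y=0 (Denby, w=90) cum 90
  y=1 (Ashton, w=55) cum 145  ← median
  y=3 (Brookfield, w=20) cum 165
  y=4 (Calder, w=40) cum 205
⇒ y* = 1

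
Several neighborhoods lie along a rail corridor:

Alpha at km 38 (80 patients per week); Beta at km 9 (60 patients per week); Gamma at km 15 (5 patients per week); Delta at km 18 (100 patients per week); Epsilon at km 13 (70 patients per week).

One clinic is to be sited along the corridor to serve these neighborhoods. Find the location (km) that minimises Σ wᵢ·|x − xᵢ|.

x = 18

For a sum of weighted absolute distances on a line, the optimum is the weighted median (not the mean). Total weight W = 315; half-weight = 157.5.
Sort by position and accumulate weight:
  km 9 (Beta, w=60) → cum 60
  km 13 (Epsilon, w=70) → cum 130
  km 15 (Gamma, w=5) → cum 135
  km 18 (Delta, w=100) → cum 235  ≥ 157.5 → median here
  km 38 (Alpha, w=80) → cum 315
Optimal location: km 18.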